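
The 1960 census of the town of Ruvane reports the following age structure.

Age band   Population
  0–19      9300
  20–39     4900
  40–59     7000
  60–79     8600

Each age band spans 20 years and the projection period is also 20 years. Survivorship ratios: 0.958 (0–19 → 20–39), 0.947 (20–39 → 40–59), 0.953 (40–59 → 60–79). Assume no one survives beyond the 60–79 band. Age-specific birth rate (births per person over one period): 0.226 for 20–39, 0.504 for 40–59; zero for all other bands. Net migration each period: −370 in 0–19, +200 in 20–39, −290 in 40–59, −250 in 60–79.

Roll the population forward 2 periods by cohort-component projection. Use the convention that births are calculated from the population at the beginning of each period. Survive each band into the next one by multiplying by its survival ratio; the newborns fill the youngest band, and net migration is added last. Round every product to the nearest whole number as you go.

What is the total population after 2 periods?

Let band 1 be 0–19 through band 4 = 60–79.
[period 1]
Births: 4900 × 0.226 = 1107, 7000 × 0.504 = 3528 — total 4635
Band 2: 9300 × 0.958 = 8909
Band 3: 4900 × 0.947 = 4640
Band 4: 7000 × 0.953 = 6671
Net migration: Band 1 − 370 → 4265; Band 2 + 200 → 9109; Band 3 − 290 → 4350; Band 4 − 250 → 6421
Population now: 0–19=4265, 20–39=9109, 40–59=4350, 60–79=6421
[period 2]
Births: 9109 × 0.226 = 2059, 4350 × 0.504 = 2192 — total 4251
Band 2: 4265 × 0.958 = 4086
Band 3: 9109 × 0.947 = 8626
Band 4: 4350 × 0.953 = 4146
Net migration: Band 1 − 370 → 3881; Band 2 + 200 → 4286; Band 3 − 290 → 8336; Band 4 − 250 → 3896
Population now: 0–19=3881, 20–39=4286, 40–59=8336, 60–79=3896
Total after period 2: 3881 + 4286 + 8336 + 3896 = 20399

20399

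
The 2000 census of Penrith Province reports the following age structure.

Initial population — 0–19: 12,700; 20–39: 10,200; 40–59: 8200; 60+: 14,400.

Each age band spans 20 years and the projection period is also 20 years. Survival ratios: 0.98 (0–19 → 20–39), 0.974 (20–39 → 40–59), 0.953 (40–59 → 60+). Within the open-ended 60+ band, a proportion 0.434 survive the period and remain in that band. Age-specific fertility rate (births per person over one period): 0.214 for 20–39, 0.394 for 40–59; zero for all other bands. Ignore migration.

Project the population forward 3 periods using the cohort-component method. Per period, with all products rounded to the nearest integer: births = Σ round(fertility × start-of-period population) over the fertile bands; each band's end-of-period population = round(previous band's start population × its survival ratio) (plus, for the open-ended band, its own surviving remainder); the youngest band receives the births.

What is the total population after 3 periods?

[period 1]
Births: 10200 × 0.214 = 2183  |  8200 × 0.394 = 3231 → 5414
20–39: 12700 × 0.98 = 12446
40–59: 10200 × 0.974 = 9935
60+: 8200 × 0.953 + 14400 × 0.434 = 7815 + 6250 = 14065
Giving 5414 / 12446 / 9935 / 14065.
[period 2]
Births: 12446 × 0.214 = 2663  |  9935 × 0.394 = 3914 → 6577
20–39: 5414 × 0.98 = 5306
40–59: 12446 × 0.974 = 12122
60+: 9935 × 0.953 + 14065 × 0.434 = 9468 + 6104 = 15572
Giving 6577 / 5306 / 12122 / 15572.
[period 3]
Births: 5306 × 0.214 = 1135  |  12122 × 0.394 = 4776 → 5911
20–39: 6577 × 0.98 = 6445
40–59: 5306 × 0.974 = 5168
60+: 12122 × 0.953 + 15572 × 0.434 = 11552 + 6758 = 18310
Giving 5911 / 6445 / 5168 / 18310.
Total after period 3: 5911 + 6445 + 5168 + 18310 = 35834

35834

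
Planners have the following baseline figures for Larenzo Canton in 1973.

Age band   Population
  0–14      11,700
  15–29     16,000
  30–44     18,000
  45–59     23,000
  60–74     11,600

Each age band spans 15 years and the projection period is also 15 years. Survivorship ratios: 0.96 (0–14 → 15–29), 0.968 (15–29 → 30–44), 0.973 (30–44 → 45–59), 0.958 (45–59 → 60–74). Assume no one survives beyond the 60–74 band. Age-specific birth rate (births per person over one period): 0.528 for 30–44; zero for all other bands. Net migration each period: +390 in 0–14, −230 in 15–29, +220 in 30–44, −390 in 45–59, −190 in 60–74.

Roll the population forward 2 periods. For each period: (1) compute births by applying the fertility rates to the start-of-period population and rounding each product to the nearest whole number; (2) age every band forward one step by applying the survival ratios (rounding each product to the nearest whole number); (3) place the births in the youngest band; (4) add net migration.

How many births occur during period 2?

8294

Period 1:
Births: 18000 * 0.528 = 9504
15–29: 11700 * 0.96 = 11232
30–44: 16000 * 0.968 = 15488
45–59: 18000 * 0.973 = 17514
60–74: 23000 * 0.958 = 22034
Net migration: 0–14 + 390 → 9894; 15–29 − 230 → 11002; 30–44 + 220 → 15708; 45–59 − 390 → 17124; 60–74 − 190 → 21844
→ [9894, 11002, 15708, 17124, 21844]
Period 2:
Births: 15708 * 0.528 = 8294
15–29: 9894 * 0.96 = 9498
30–44: 11002 * 0.968 = 10650
45–59: 15708 * 0.973 = 15284
60–74: 17124 * 0.958 = 16405
Net migration: 0–14 + 390 → 8684; 15–29 − 230 → 9268; 30–44 + 220 → 10870; 45–59 − 390 → 14894; 60–74 − 190 → 16215
→ [8684, 9268, 10870, 14894, 16215]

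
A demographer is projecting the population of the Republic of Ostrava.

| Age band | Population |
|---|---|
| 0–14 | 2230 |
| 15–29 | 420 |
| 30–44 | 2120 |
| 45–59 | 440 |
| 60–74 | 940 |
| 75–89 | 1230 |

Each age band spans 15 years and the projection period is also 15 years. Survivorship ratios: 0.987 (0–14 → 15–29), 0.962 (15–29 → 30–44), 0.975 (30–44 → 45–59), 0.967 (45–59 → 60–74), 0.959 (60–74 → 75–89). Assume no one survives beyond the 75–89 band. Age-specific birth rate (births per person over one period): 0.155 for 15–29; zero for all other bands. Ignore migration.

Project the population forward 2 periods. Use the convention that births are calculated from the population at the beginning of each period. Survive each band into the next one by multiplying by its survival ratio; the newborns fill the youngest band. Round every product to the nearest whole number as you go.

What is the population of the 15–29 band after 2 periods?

(Bands numbered youngest = 1 to oldest = 6.)
[period 1]
Births: 420 * 0.155 = 65
Band 2: 2230 * 0.987 = 2201
Band 3: 420 * 0.962 = 404
Band 4: 2120 * 0.975 = 2067
Band 5: 440 * 0.967 = 425
Band 6: 940 * 0.959 = 901
→ [65, 2201, 404, 2067, 425, 901]
[period 2]
Births: 2201 * 0.155 = 341
Band 2: 65 * 0.987 = 64
Band 3: 2201 * 0.962 = 2117
Band 4: 404 * 0.975 = 394
Band 5: 2067 * 0.967 = 1999
Band 6: 425 * 0.959 = 408
→ [341, 64, 2117, 394, 1999, 408]

64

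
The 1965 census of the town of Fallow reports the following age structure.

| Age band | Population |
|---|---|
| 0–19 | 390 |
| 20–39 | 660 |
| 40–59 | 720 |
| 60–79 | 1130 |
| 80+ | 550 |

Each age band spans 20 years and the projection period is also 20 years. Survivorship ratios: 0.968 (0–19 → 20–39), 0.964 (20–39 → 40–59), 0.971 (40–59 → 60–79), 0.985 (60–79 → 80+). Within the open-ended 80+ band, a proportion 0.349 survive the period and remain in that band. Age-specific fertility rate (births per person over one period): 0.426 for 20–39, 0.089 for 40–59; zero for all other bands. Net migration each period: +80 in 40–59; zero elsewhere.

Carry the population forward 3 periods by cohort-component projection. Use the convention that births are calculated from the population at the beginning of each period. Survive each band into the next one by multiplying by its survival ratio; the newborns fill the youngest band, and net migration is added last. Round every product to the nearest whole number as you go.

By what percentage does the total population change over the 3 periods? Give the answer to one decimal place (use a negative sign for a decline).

-32.8

(Bands numbered youngest = 1 to oldest = 5.)
[period 1]
Births: 660 * 0.426 = 281  |  720 * 0.089 = 64 → 345
Band 2: 390 * 0.968 = 378
Band 3: 660 * 0.964 = 636
Band 4: 720 * 0.971 = 699
Band 5: 1130 * 0.985 + 550 * 0.349 = 1113 + 192 = 1305
Net migration: Band 3 + 80 → 716
Giving 345 / 378 / 716 / 699 / 1305.
[period 2]
Births: 378 * 0.426 = 161  |  716 * 0.089 = 64 → 225
Band 2: 345 * 0.968 = 334
Band 3: 378 * 0.964 = 364
Band 4: 716 * 0.971 = 695
Band 5: 699 * 0.985 + 1305 * 0.349 = 689 + 455 = 1144
Net migration: Band 3 + 80 → 444
Giving 225 / 334 / 444 / 695 / 1144.
[period 3]
Births: 334 * 0.426 = 142  |  444 * 0.089 = 40 → 182
Band 2: 225 * 0.968 = 218
Band 3: 334 * 0.964 = 322
Band 4: 444 * 0.971 = 431
Band 5: 695 * 0.985 + 1144 * 0.349 = 685 + 399 = 1084
Net migration: Band 3 + 80 → 402
Giving 182 / 218 / 402 / 431 / 1084.
Total: 3450 → 2317; change = -1133; percentage change = -32.8%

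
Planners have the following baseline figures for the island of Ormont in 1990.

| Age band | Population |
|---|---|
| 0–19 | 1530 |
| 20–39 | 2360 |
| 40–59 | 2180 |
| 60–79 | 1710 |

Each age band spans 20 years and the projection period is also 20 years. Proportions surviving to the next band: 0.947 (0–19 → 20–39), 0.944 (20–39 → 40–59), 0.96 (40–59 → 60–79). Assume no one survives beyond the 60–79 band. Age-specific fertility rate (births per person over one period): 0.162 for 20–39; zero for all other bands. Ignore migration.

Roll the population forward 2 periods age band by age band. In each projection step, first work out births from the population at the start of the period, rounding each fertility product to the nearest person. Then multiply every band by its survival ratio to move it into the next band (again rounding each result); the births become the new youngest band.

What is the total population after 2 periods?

4104

After projecting period 1:
Births: 2360 * 0.162 = 382
20–39: 1530 * 0.947 = 1449
40–59: 2360 * 0.944 = 2228
60–79: 2180 * 0.96 = 2093
Giving 382 / 1449 / 2228 / 2093.
After projecting period 2:
Births: 1449 * 0.162 = 235
20–39: 382 * 0.947 = 362
40–59: 1449 * 0.944 = 1368
60–79: 2228 * 0.96 = 2139
Giving 235 / 362 / 1368 / 2139.
Total after period 2: 235 + 362 + 1368 + 2139 = 4104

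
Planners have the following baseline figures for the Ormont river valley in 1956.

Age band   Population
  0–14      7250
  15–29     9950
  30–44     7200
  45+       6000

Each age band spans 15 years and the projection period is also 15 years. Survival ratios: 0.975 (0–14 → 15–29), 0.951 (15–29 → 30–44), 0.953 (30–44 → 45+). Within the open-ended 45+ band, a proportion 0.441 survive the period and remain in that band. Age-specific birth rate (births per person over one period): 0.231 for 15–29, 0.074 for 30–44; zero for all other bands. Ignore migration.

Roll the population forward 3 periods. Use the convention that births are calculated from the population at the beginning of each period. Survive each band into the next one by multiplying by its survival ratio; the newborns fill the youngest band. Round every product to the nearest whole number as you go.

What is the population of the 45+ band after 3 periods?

(Groups numbered youngest = 1 to oldest = 4.)
[period 1]
Births: 9950 × 0.231 = 2298, 7200 × 0.074 = 533 → 2831
Group 2: 7250 × 0.975 = 7069
Group 3: 9950 × 0.951 = 9462
Group 4: 7200 × 0.953 + 6000 × 0.441 = 6862 + 2646 = 9508
Giving 2831 / 7069 / 9462 / 9508.
[period 2]
Births: 7069 × 0.231 = 1633, 9462 × 0.074 = 700 → 2333
Group 2: 2831 × 0.975 = 2760
Group 3: 7069 × 0.951 = 6723
Group 4: 9462 × 0.953 + 9508 × 0.441 = 9017 + 4193 = 13210
Giving 2333 / 2760 / 6723 / 13210.
[period 3]
Births: 2760 × 0.231 = 638, 6723 × 0.074 = 498 → 1136
Group 2: 2333 × 0.975 = 2275
Group 3: 2760 × 0.951 = 2625
Group 4: 6723 × 0.953 + 13210 × 0.441 = 6407 + 5826 = 12233
Giving 1136 / 2275 / 2625 / 12233.

12233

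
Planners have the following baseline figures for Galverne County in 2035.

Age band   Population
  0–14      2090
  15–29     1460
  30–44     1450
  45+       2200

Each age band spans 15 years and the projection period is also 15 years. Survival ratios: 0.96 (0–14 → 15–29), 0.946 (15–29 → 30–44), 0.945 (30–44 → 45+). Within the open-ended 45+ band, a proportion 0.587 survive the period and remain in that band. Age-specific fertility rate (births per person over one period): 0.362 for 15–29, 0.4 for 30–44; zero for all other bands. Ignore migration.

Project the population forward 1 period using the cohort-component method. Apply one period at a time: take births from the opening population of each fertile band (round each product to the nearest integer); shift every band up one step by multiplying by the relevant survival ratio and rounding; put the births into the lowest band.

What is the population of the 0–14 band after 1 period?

[period 1]
Births: 1460 × 0.362 = 529, 1450 × 0.4 = 580 → 1109
15–29: 2090 × 0.96 = 2006
30–44: 1460 × 0.946 = 1381
45+: 1450 × 0.945 + 2200 × 0.587 = 1370 + 1291 = 2661
Population now: 0–14=1109, 15–29=2006, 30–44=1381, 45+=2661

1109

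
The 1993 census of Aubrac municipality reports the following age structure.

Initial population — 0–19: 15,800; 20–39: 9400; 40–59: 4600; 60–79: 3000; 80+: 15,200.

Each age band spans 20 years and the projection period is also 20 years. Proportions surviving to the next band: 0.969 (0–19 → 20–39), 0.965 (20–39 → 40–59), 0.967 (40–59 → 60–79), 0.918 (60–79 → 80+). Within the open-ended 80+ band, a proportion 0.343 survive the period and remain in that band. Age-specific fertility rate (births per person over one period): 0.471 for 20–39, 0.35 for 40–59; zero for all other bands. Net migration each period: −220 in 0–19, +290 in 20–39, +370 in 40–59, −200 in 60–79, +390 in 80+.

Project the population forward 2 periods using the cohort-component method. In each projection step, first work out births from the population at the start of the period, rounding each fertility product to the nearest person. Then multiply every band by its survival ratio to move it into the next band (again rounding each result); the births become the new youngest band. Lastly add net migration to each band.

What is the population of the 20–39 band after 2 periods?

Let group 1 be 0–19 through group 5 = 80+.
Period 1:
Births: 9400 * 0.471 = 4427 ; 4600 * 0.35 = 1610 — total 6037
Group 2: 15800 * 0.969 = 15310
Group 3: 9400 * 0.965 = 9071
Group 4: 4600 * 0.967 = 4448
Group 5: 3000 * 0.918 + 15200 * 0.343 = 2754 + 5214 = 7968
Net migration: Group 1 − 220 → 5817; Group 2 + 290 → 15600; Group 3 + 370 → 9441; Group 4 − 200 → 4248; Group 5 + 390 → 8358
End of period: [5817, 15600, 9441, 4248, 8358]
Period 2:
Births: 15600 * 0.471 = 7348 ; 9441 * 0.35 = 3304 — total 10652
Group 2: 5817 * 0.969 = 5637
Group 3: 15600 * 0.965 = 15054
Group 4: 9441 * 0.967 = 9129
Group 5: 4248 * 0.918 + 8358 * 0.343 = 3900 + 2867 = 6767
Net migration: Group 1 − 220 → 10432; Group 2 + 290 → 5927; Group 3 + 370 → 15424; Group 4 − 200 → 8929; Group 5 + 390 → 7157
End of period: [10432, 5927, 15424, 8929, 7157]

5927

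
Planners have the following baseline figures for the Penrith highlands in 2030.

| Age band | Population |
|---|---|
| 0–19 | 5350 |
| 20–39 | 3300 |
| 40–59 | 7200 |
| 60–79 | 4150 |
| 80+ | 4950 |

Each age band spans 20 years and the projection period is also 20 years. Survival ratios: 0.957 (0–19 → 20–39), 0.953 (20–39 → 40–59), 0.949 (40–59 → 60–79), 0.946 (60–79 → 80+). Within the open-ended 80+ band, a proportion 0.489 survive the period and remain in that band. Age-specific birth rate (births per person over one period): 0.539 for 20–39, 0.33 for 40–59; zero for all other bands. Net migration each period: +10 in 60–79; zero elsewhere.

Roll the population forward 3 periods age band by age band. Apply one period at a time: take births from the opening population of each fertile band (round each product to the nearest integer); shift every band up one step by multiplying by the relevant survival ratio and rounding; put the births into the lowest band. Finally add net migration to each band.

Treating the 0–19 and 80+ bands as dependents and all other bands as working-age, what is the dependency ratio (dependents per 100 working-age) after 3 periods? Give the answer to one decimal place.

93.4

Period 1.
Births: 3300 * 0.539 = 1779  |  7200 * 0.33 = 2376 → total 4155
20–39: 5350 * 0.957 = 5120
40–59: 3300 * 0.953 = 3145
60–79: 7200 * 0.949 = 6833
80+: 4150 * 0.946 + 4950 * 0.489 = 3926 + 2421 = 6347
Net migration: 60–79 + 10 → 6843
Population now: 0–19=4155, 20–39=5120, 40–59=3145, 60–79=6843, 80+=6347
Period 2.
Births: 5120 * 0.539 = 2760  |  3145 * 0.33 = 1038 → total 3798
20–39: 4155 * 0.957 = 3976
40–59: 5120 * 0.953 = 4879
60–79: 3145 * 0.949 = 2985
80+: 6843 * 0.946 + 6347 * 0.489 = 6473 + 3104 = 9577
Net migration: 60–79 + 10 → 2995
Population now: 0–19=3798, 20–39=3976, 40–59=4879, 60–79=2995, 80+=9577
Period 3.
Births: 3976 * 0.539 = 2143  |  4879 * 0.33 = 1610 → total 3753
20–39: 3798 * 0.957 = 3635
40–59: 3976 * 0.953 = 3789
60–79: 4879 * 0.949 = 4630
80+: 2995 * 0.946 + 9577 * 0.489 = 2833 + 4683 = 7516
Net migration: 60–79 + 10 → 4640
Population now: 0–19=3753, 20–39=3635, 40–59=3789, 60–79=4640, 80+=7516
Dependents (band 0–19 + band 80+) = 3753 + 7516 = 11269; working-age = 12064; ratio = 11269/12064 × 100 = 93.4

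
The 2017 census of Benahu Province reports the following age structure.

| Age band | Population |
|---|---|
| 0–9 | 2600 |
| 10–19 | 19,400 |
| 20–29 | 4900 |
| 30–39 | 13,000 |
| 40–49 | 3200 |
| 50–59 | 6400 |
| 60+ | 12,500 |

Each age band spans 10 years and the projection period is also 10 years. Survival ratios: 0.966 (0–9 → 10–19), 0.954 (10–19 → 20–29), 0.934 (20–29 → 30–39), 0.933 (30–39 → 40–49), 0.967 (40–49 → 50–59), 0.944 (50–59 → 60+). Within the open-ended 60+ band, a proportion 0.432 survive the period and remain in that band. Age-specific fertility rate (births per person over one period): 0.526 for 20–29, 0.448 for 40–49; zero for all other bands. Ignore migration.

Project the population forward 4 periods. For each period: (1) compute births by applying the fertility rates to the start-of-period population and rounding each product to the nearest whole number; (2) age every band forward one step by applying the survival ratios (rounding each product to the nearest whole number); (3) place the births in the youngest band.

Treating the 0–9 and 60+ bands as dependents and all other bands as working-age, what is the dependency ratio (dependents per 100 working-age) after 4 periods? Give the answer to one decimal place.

Period 1.
Births: 4900 × 0.526 = 2577 ; 3200 × 0.448 = 1434 ⇒ total 4011
10–19: 2600 × 0.966 = 2512
20–29: 19400 × 0.954 = 18508
30–39: 4900 × 0.934 = 4577
40–49: 13000 × 0.933 = 12129
50–59: 3200 × 0.967 = 3094
60+: 6400 × 0.944 + 12500 × 0.432 = 6042 + 5400 = 11442
Giving 4011 / 2512 / 18508 / 4577 / 12129 / 3094 / 11442.
Period 2.
Births: 18508 × 0.526 = 9735 ; 12129 × 0.448 = 5434 ⇒ total 15169
10–19: 4011 × 0.966 = 3875
20–29: 2512 × 0.954 = 2396
30–39: 18508 × 0.934 = 17286
40–49: 4577 × 0.933 = 4270
50–59: 12129 × 0.967 = 11729
60+: 3094 × 0.944 + 11442 × 0.432 = 2921 + 4943 = 7864
Giving 15169 / 3875 / 2396 / 17286 / 4270 / 11729 / 7864.
Period 3.
Births: 2396 × 0.526 = 1260 ; 4270 × 0.448 = 1913 ⇒ total 3173
10–19: 15169 × 0.966 = 14653
20–29: 3875 × 0.954 = 3697
30–39: 2396 × 0.934 = 2238
40–49: 17286 × 0.933 = 16128
50–59: 4270 × 0.967 = 4129
60+: 11729 × 0.944 + 7864 × 0.432 = 11072 + 3397 = 14469
Giving 3173 / 14653 / 3697 / 2238 / 16128 / 4129 / 14469.
Period 4.
Births: 3697 × 0.526 = 1945 ; 16128 × 0.448 = 7225 ⇒ total 9170
10–19: 3173 × 0.966 = 3065
20–29: 14653 × 0.954 = 13979
30–39: 3697 × 0.934 = 3453
40–49: 2238 × 0.933 = 2088
50–59: 16128 × 0.967 = 15596
60+: 4129 × 0.944 + 14469 × 0.432 = 3898 + 6251 = 10149
Giving 9170 / 3065 / 13979 / 3453 / 2088 / 15596 / 10149.
Dependents (band 0–9 + band 60+) = 9170 + 10149 = 19319; working-age = 38181; ratio = 19319/38181 × 100 = 50.6

50.6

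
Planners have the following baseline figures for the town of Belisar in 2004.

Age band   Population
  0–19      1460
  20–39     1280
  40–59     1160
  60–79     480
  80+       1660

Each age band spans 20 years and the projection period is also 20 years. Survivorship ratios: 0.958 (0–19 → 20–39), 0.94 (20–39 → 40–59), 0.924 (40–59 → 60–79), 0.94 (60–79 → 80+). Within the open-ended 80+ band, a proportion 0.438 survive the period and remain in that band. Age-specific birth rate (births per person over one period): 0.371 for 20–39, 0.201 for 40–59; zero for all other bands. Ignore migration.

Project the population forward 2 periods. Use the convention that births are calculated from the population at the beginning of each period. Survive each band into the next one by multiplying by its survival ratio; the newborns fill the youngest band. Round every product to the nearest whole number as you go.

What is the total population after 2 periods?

5390

[period 1]
Births: 1280 × 0.371 = 475 ; 1160 × 0.201 = 233 — total 708
20–39: 1460 × 0.958 = 1399
40–59: 1280 × 0.94 = 1203
60–79: 1160 × 0.924 = 1072
80+: 480 × 0.94 + 1660 × 0.438 = 451 + 727 = 1178
Giving 708 / 1399 / 1203 / 1072 / 1178.
[period 2]
Births: 1399 × 0.371 = 519 ; 1203 × 0.201 = 242 — total 761
20–39: 708 × 0.958 = 678
40–59: 1399 × 0.94 = 1315
60–79: 1203 × 0.924 = 1112
80+: 1072 × 0.94 + 1178 × 0.438 = 1008 + 516 = 1524
Giving 761 / 678 / 1315 / 1112 / 1524.
Total after period 2: 761 + 678 + 1315 + 1112 + 1524 = 5390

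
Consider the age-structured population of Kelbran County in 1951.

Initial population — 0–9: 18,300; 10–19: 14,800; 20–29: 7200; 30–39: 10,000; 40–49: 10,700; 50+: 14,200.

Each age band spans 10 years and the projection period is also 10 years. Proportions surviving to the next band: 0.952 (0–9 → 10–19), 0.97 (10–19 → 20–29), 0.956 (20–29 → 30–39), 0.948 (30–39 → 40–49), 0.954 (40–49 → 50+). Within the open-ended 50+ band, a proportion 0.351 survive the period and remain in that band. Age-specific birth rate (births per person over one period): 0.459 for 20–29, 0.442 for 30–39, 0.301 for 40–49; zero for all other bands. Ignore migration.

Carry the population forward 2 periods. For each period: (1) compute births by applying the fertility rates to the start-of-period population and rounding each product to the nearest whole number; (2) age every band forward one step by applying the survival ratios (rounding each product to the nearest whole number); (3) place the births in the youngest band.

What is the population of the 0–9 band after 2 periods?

12484

(Bands numbered youngest = 1 to oldest = 6.)
— Period 1 —
Births: 7200 × 0.459 = 3305 ; 10000 × 0.442 = 4420 ; 10700 × 0.301 = 3221 → 10946
Band 2: 18300 × 0.952 = 17422
Band 3: 14800 × 0.97 = 14356
Band 4: 7200 × 0.956 = 6883
Band 5: 10000 × 0.948 = 9480
Band 6: 10700 × 0.954 + 14200 × 0.351 = 10208 + 4984 = 15192
End of period: [10946, 17422, 14356, 6883, 9480, 15192]
— Period 2 —
Births: 14356 × 0.459 = 6589 ; 6883 × 0.442 = 3042 ; 9480 × 0.301 = 2853 → 12484
Band 2: 10946 × 0.952 = 10421
Band 3: 17422 × 0.97 = 16899
Band 4: 14356 × 0.956 = 13724
Band 5: 6883 × 0.948 = 6525
Band 6: 9480 × 0.954 + 15192 × 0.351 = 9044 + 5332 = 14376
End of period: [12484, 10421, 16899, 13724, 6525, 14376]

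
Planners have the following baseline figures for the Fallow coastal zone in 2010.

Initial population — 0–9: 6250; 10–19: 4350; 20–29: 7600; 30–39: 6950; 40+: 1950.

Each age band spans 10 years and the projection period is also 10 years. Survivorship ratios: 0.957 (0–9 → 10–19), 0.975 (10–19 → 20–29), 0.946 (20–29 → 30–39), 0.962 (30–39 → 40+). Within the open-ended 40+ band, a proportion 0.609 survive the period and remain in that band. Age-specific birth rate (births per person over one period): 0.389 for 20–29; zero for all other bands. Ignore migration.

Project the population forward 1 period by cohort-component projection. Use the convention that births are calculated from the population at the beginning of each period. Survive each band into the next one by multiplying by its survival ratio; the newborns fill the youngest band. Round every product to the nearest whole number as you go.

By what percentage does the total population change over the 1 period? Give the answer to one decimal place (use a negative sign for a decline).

4.2

(Bands numbered youngest = 1 to oldest = 5.)
— Period 1 —
Births: 7600 × 0.389 = 2956
Band 2: 6250 × 0.957 = 5981
Band 3: 4350 × 0.975 = 4241
Band 4: 7600 × 0.946 = 7190
Band 5: 6950 × 0.962 + 1950 × 0.609 = 6686 + 1188 = 7874
Population now: 0–9=2956, 10–19=5981, 20–29=4241, 30–39=7190, 40+=7874
Total: 27100 → 28242; change = 1142; percentage change = 4.2%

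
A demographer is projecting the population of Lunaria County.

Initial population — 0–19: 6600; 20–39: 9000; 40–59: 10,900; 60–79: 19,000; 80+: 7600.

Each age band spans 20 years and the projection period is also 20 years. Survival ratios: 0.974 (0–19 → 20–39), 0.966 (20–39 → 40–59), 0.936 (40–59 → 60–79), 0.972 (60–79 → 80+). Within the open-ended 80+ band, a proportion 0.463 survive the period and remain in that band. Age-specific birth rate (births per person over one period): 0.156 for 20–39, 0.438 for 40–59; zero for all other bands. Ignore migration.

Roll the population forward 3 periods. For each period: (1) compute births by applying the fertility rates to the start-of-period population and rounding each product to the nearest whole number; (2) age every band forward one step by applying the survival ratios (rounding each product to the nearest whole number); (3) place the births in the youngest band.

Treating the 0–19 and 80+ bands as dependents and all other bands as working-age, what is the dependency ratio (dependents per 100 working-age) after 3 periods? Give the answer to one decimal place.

128.0

Numbering the groups 1..5 from youngest to oldest:
Period 1:
Births: 9000 × 0.156 = 1404 ; 10900 × 0.438 = 4774 — total 6178
Group 2: 6600 × 0.974 = 6428
Group 3: 9000 × 0.966 = 8694
Group 4: 10900 × 0.936 = 10202
Group 5: 19000 × 0.972 + 7600 × 0.463 = 18468 + 3519 = 21987
→ [6178, 6428, 8694, 10202, 21987]
Period 2:
Births: 6428 × 0.156 = 1003 ; 8694 × 0.438 = 3808 — total 4811
Group 2: 6178 × 0.974 = 6017
Group 3: 6428 × 0.966 = 6209
Group 4: 8694 × 0.936 = 8138
Group 5: 10202 × 0.972 + 21987 × 0.463 = 9916 + 10180 = 20096
→ [4811, 6017, 6209, 8138, 20096]
Period 3:
Births: 6017 × 0.156 = 939 ; 6209 × 0.438 = 2720 — total 3659
Group 2: 4811 × 0.974 = 4686
Group 3: 6017 × 0.966 = 5812
Group 4: 6209 × 0.936 = 5812
Group 5: 8138 × 0.972 + 20096 × 0.463 = 7910 + 9304 = 17214
→ [3659, 4686, 5812, 5812, 17214]
Dependents (band 0–19 + band 80+) = 3659 + 17214 = 20873; working-age = 16310; ratio = 20873/16310 × 100 = 128.0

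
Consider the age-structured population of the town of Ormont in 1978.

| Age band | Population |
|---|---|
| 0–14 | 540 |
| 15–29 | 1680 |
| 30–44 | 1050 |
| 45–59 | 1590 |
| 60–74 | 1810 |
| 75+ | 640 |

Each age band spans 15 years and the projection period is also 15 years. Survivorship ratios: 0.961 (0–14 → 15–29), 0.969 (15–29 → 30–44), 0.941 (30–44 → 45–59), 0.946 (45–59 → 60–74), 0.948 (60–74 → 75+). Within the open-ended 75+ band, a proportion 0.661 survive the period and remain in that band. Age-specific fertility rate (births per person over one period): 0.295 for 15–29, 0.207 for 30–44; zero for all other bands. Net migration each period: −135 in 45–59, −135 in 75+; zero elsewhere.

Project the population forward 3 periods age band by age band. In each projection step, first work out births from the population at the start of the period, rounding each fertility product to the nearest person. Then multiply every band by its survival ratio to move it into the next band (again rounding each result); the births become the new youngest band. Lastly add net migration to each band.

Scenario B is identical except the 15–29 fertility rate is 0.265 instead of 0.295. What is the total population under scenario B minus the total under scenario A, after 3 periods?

-96

(Bands numbered youngest = 1 to oldest = 6.)
Period 1.
Births: 1680 × 0.295 = 496 ; 1050 × 0.207 = 217 → total 713
Band 2: 540 × 0.961 = 519
Band 3: 1680 × 0.969 = 1628
Band 4: 1050 × 0.941 = 988
Band 5: 1590 × 0.946 = 1504
Band 6: 1810 × 0.948 + 640 × 0.661 = 1716 + 423 = 2139
Net migration: Band 4 − 135 → 853; Band 6 − 135 → 2004
Population now: 0–14=713, 15–29=519, 30–44=1628, 45–59=853, 60–74=1504, 75+=2004
Period 2.
Births: 519 × 0.295 = 153 ; 1628 × 0.207 = 337 → total 490
Band 2: 713 × 0.961 = 685
Band 3: 519 × 0.969 = 503
Band 4: 1628 × 0.941 = 1532
Band 5: 853 × 0.946 = 807
Band 6: 1504 × 0.948 + 2004 × 0.661 = 1426 + 1325 = 2751
Net migration: Band 4 − 135 → 1397; Band 6 − 135 → 2616
Population now: 0–14=490, 15–29=685, 30–44=503, 45–59=1397, 60–74=807, 75+=2616
Period 3.
Births: 685 × 0.295 = 202 ; 503 × 0.207 = 104 → total 306
Band 2: 490 × 0.961 = 471
Band 3: 685 × 0.969 = 664
Band 4: 503 × 0.941 = 473
Band 5: 1397 × 0.946 = 1322
Band 6: 807 × 0.948 + 2616 × 0.661 = 765 + 1729 = 2494
Net migration: Band 4 − 135 → 338; Band 6 − 135 → 2359
Population now: 0–14=306, 15–29=471, 30–44=664, 45–59=338, 60–74=1322, 75+=2359
Scenario A total after 3 periods: 5460
Scenario B projection —
Period 1.
Births: 1680 × 0.265 = 445 ; 1050 × 0.207 = 217 → total 662
Band 2: 540 × 0.961 = 519
Band 3: 1680 × 0.969 = 1628
Band 4: 1050 × 0.941 = 988
Band 5: 1590 × 0.946 = 1504
Band 6: 1810 × 0.948 + 640 × 0.661 = 1716 + 423 = 2139
Net migration: Band 4 − 135 → 853; Band 6 − 135 → 2004
Population now: 0–14=662, 15–29=519, 30–44=1628, 45–59=853, 60–74=1504, 75+=2004
Period 2.
Births: 519 × 0.265 = 138 ; 1628 × 0.207 = 337 → total 475
Band 2: 662 × 0.961 = 636
Band 3: 519 × 0.969 = 503
Band 4: 1628 × 0.941 = 1532
Band 5: 853 × 0.946 = 807
Band 6: 1504 × 0.948 + 2004 × 0.661 = 1426 + 1325 = 2751
Net migration: Band 4 − 135 → 1397; Band 6 − 135 → 2616
Population now: 0–14=475, 15–29=636, 30–44=503, 45–59=1397, 60–74=807, 75+=2616
Period 3.
Births: 636 × 0.265 = 169 ; 503 × 0.207 = 104 → total 273
Band 2: 475 × 0.961 = 456
Band 3: 636 × 0.969 = 616
Band 4: 503 × 0.941 = 473
Band 5: 1397 × 0.946 = 1322
Band 6: 807 × 0.948 + 2616 × 0.661 = 765 + 1729 = 2494
Net migration: Band 4 − 135 → 338; Band 6 − 135 → 2359
Population now: 0–14=273, 15–29=456, 30–44=616, 45–59=338, 60–74=1322, 75+=2359
Scenario B total after 3 periods: 5364
Difference B − A = 5364 − 5460 = -96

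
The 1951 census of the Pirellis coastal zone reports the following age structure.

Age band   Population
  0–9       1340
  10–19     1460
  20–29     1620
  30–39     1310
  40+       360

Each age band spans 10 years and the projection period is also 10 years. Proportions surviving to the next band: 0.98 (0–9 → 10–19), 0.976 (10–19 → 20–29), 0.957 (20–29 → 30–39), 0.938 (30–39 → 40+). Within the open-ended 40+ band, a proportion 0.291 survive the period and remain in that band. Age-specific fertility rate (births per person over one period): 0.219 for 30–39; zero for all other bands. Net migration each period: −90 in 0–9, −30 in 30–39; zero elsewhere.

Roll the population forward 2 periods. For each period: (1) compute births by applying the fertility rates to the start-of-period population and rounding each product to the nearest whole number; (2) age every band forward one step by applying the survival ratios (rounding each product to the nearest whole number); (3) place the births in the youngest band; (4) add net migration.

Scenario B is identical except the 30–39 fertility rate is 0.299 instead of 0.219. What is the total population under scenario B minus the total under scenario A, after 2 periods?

Numbering the bands 1..5 from youngest to oldest:
Period 1.
Births: 1310 × 0.219 = 287
Band 2: 1340 × 0.98 = 1313
Band 3: 1460 × 0.976 = 1425
Band 4: 1620 × 0.957 = 1550
Band 5: 1310 × 0.938 + 360 × 0.291 = 1229 + 105 = 1334
Net migration: Band 1 − 90 → 197; Band 4 − 30 → 1520
Giving 197 / 1313 / 1425 / 1520 / 1334.
Period 2.
Births: 1520 × 0.219 = 333
Band 2: 197 × 0.98 = 193
Band 3: 1313 × 0.976 = 1281
Band 4: 1425 × 0.957 = 1364
Band 5: 1520 × 0.938 + 1334 × 0.291 = 1426 + 388 = 1814
Net migration: Band 1 − 90 → 243; Band 4 − 30 → 1334
Giving 243 / 193 / 1281 / 1334 / 1814.
Scenario A total after 2 periods: 4865
Scenario B projection —
Period 1.
Births: 1310 × 0.299 = 392
Band 2: 1340 × 0.98 = 1313
Band 3: 1460 × 0.976 = 1425
Band 4: 1620 × 0.957 = 1550
Band 5: 1310 × 0.938 + 360 × 0.291 = 1229 + 105 = 1334
Net migration: Band 1 − 90 → 302; Band 4 − 30 → 1520
Giving 302 / 1313 / 1425 / 1520 / 1334.
Period 2.
Births: 1520 × 0.299 = 454
Band 2: 302 × 0.98 = 296
Band 3: 1313 × 0.976 = 1281
Band 4: 1425 × 0.957 = 1364
Band 5: 1520 × 0.938 + 1334 × 0.291 = 1426 + 388 = 1814
Net migration: Band 1 − 90 → 364; Band 4 − 30 → 1334
Giving 364 / 296 / 1281 / 1334 / 1814.
Scenario B total after 2 periods: 5089
Difference B − A = 5089 − 4865 = 224

224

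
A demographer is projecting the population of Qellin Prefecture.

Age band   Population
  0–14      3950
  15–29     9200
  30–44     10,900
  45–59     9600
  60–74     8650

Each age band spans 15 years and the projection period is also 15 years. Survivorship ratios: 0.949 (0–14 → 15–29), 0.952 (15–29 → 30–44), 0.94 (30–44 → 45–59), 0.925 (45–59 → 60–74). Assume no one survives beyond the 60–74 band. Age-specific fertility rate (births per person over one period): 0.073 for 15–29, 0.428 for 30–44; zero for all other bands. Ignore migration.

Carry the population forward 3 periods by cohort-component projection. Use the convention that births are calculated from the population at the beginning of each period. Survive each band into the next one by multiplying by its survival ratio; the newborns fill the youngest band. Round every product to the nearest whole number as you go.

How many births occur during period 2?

4022

After projecting period 1:
Births: 9200 × 0.073 = 672 ; 10900 × 0.428 = 4665 → 5337
15–29: 3950 × 0.949 = 3749
30–44: 9200 × 0.952 = 8758
45–59: 10900 × 0.94 = 10246
60–74: 9600 × 0.925 = 8880
End of period: [5337, 3749, 8758, 10246, 8880]
After projecting period 2:
Births: 3749 × 0.073 = 274 ; 8758 × 0.428 = 3748 → 4022
15–29: 5337 × 0.949 = 5065
30–44: 3749 × 0.952 = 3569
45–59: 8758 × 0.94 = 8233
60–74: 10246 × 0.925 = 9478
End of period: [4022, 5065, 3569, 8233, 9478]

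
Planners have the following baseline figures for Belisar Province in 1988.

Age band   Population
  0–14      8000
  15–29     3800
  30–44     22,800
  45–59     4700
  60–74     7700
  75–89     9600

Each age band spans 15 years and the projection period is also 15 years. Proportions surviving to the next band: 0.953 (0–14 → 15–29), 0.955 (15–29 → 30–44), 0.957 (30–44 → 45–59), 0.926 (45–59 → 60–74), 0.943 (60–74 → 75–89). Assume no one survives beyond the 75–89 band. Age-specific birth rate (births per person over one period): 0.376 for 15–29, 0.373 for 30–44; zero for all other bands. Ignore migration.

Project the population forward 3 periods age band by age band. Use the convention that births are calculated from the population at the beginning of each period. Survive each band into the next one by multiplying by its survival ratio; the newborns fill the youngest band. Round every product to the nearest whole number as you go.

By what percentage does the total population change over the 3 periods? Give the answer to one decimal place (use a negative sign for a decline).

Call the groups 1 to 6, youngest first.
After projecting period 1:
Births: 3800 × 0.376 = 1429, 22800 × 0.373 = 8504 — total 9933
Group 2: 8000 × 0.953 = 7624
Group 3: 3800 × 0.955 = 3629
Group 4: 22800 × 0.957 = 21820
Group 5: 4700 × 0.926 = 4352
Group 6: 7700 × 0.943 = 7261
End of period: [9933, 7624, 3629, 21820, 4352, 7261]
After projecting period 2:
Births: 7624 × 0.376 = 2867, 3629 × 0.373 = 1354 — total 4221
Group 2: 9933 × 0.953 = 9466
Group 3: 7624 × 0.955 = 7281
Group 4: 3629 × 0.957 = 3473
Group 5: 21820 × 0.926 = 20205
Group 6: 4352 × 0.943 = 4104
End of period: [4221, 9466, 7281, 3473, 20205, 4104]
After projecting period 3:
Births: 9466 × 0.376 = 3559, 7281 × 0.373 = 2716 — total 6275
Group 2: 4221 × 0.953 = 4023
Group 3: 9466 × 0.955 = 9040
Group 4: 7281 × 0.957 = 6968
Group 5: 3473 × 0.926 = 3216
Group 6: 20205 × 0.943 = 19053
End of period: [6275, 4023, 9040, 6968, 3216, 19053]
Total: 56600 → 48575; change = -8025; percentage change = -14.2%

-14.2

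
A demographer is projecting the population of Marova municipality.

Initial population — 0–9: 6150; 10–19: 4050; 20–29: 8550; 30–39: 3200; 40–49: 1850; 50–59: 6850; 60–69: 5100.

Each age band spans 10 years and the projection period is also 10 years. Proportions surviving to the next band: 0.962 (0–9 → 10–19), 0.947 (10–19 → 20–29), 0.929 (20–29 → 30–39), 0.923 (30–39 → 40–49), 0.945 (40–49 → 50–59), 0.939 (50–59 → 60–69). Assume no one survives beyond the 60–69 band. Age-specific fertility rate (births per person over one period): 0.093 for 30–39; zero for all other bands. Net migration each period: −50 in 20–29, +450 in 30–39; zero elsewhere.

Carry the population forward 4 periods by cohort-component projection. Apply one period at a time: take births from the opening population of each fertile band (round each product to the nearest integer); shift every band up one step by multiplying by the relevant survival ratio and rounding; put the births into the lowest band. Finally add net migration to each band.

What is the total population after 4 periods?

17704

Call the bands 1 to 7, youngest first.
After projecting period 1:
Births: 3200 * 0.093 = 298
Band 2: 6150 * 0.962 = 5916
Band 3: 4050 * 0.947 = 3835
Band 4: 8550 * 0.929 = 7943
Band 5: 3200 * 0.923 = 2954
Band 6: 1850 * 0.945 = 1748
Band 7: 6850 * 0.939 = 6432
Net migration: Band 3 − 50 → 3785; Band 4 + 450 → 8393
End of period: [298, 5916, 3785, 8393, 2954, 1748, 6432]
After projecting period 2:
Births: 8393 * 0.093 = 781
Band 2: 298 * 0.962 = 287
Band 3: 5916 * 0.947 = 5602
Band 4: 3785 * 0.929 = 3516
Band 5: 8393 * 0.923 = 7747
Band 6: 2954 * 0.945 = 2792
Band 7: 1748 * 0.939 = 1641
Net migration: Band 3 − 50 → 5552; Band 4 + 450 → 3966
End of period: [781, 287, 5552, 3966, 7747, 2792, 1641]
After projecting period 3:
Births: 3966 * 0.093 = 369
Band 2: 781 * 0.962 = 751
Band 3: 287 * 0.947 = 272
Band 4: 5552 * 0.929 = 5158
Band 5: 3966 * 0.923 = 3661
Band 6: 7747 * 0.945 = 7321
Band 7: 2792 * 0.939 = 2622
Net migration: Band 3 − 50 → 222; Band 4 + 450 → 5608
End of period: [369, 751, 222, 5608, 3661, 7321, 2622]
After projecting period 4:
Births: 5608 * 0.093 = 522
Band 2: 369 * 0.962 = 355
Band 3: 751 * 0.947 = 711
Band 4: 222 * 0.929 = 206
Band 5: 5608 * 0.923 = 5176
Band 6: 3661 * 0.945 = 3460
Band 7: 7321 * 0.939 = 6874
Net migration: Band 3 − 50 → 661; Band 4 + 450 → 656
End of period: [522, 355, 661, 656, 5176, 3460, 6874]
Total after period 4: 522 + 355 + 661 + 656 + 5176 + 3460 + 6874 = 17704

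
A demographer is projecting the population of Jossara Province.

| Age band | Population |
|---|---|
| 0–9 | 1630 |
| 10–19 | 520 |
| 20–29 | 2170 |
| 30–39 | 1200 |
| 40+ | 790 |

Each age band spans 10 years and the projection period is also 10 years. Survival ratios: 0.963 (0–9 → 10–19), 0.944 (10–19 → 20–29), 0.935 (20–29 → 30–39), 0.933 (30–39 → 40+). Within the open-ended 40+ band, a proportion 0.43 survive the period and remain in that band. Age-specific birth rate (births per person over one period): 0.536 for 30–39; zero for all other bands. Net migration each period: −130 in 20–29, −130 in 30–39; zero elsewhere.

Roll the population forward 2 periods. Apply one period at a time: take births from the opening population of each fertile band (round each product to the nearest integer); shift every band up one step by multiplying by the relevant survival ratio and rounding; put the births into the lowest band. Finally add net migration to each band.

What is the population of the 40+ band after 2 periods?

2400

Let group 1 be 0–9 through group 5 = 40+.
— Period 1 —
Births: 1200 × 0.536 = 643
Group 2: 1630 × 0.963 = 1570
Group 3: 520 × 0.944 = 491
Group 4: 2170 × 0.935 = 2029
Group 5: 1200 × 0.933 + 790 × 0.43 = 1120 + 340 = 1460
Net migration: Group 3 − 130 → 361; Group 4 − 130 → 1899
Population now: 0–9=643, 10–19=1570, 20–29=361, 30–39=1899, 40+=1460
— Period 2 —
Births: 1899 × 0.536 = 1018
Group 2: 643 × 0.963 = 619
Group 3: 1570 × 0.944 = 1482
Group 4: 361 × 0.935 = 338
Group 5: 1899 × 0.933 + 1460 × 0.43 = 1772 + 628 = 2400
Net migration: Group 3 − 130 → 1352; Group 4 − 130 → 208
Population now: 0–9=1018, 10–19=619, 20–29=1352, 30–39=208, 40+=2400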